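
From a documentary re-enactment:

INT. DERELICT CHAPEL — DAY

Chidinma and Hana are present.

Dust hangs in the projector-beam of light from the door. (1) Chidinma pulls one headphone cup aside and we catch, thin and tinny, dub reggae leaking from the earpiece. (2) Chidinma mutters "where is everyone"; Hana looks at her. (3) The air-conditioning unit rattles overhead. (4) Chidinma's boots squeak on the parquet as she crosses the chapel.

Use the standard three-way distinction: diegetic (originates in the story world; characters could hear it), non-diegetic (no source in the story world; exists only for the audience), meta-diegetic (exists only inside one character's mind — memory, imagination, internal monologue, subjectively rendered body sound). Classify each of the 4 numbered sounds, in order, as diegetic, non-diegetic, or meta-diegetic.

(1) is diegetic: the earpiece is a real device on Chidinma's head — source music.
(2) is diegetic: spoken by a character present in the story world.
(3) the air-conditioning unit is part of the location's real environment → diegetic.
(4) is diegetic: it's the physical sound of Chidinma moving in the space.

diegetic, diegetic, diegetic, diegetic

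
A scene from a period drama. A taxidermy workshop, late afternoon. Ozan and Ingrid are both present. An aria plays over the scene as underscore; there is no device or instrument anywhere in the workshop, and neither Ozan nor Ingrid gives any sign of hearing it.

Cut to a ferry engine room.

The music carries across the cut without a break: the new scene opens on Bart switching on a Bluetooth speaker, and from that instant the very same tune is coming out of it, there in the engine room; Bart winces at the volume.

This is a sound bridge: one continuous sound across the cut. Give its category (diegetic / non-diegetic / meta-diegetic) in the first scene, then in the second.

Scene one: there's no in-world source anywhere and no character hears it — underscore for the audience only → non-diegetic.
Scene two: once Bart turns on a Bluetooth speaker, the music has a real source in the story world and Bart reacts to it → diegetic.

non-diegetic, diegetic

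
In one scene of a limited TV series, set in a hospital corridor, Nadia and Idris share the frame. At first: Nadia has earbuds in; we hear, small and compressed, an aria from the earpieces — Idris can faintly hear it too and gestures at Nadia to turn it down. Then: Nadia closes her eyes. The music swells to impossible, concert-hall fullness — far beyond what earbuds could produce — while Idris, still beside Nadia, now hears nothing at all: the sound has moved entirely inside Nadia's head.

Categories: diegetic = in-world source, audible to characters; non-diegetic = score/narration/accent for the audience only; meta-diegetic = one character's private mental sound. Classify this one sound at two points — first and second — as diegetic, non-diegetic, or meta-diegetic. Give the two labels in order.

First: the earbuds are a physical source both characters can hear → diegetic.
Second: the music now exists only as Nadia's subjective experience; Idris can no longer hear it → meta-diegetic.

diegetic, meta-diegetic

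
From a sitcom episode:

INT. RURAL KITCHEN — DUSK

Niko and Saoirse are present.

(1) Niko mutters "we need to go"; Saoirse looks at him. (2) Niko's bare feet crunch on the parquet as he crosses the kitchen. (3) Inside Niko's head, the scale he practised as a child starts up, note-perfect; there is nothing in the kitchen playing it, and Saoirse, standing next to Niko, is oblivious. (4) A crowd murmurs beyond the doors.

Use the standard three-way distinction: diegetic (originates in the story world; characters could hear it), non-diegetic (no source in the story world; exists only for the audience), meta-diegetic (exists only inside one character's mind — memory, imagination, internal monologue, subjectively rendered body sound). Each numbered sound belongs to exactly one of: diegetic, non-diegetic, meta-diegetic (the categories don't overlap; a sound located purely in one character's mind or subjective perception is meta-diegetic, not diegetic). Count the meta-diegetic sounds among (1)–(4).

1

(1) on-screen dialogue — Niko speaks and Saoirse is there to hear → diegetic.
(2) it's the physical sound of Niko moving in the space → diegetic.
(3) is meta-diegetic: it lives in Niko's subjectivity, not in the kitchen.
(4) is diegetic: it's the actual ambient sound of the location.
So 1 of the 4 is meta-diegetic: (3).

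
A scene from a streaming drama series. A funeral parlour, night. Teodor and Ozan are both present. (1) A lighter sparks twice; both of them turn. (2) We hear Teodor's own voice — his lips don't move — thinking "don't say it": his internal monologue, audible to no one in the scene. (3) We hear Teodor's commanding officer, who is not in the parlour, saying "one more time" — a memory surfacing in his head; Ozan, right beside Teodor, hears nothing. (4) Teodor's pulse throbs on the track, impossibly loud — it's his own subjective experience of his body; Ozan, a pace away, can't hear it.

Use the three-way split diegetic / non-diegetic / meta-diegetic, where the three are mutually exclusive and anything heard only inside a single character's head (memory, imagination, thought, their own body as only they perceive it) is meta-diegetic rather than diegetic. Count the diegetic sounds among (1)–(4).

(1) a lighter is a real object/event in the scene's world → diegetic.
Sound (2): Teodor's thought-voice: a private mental sound no other character can hear, so meta-diegetic.
(3) is meta-diegetic: the voice is a memory playing only inside Teodor's mind; Ozan can't hear it.
(4) point-of-audition from inside Teodor's body; not a sound in the room → meta-diegetic.
Diegetic: (1) — that's 1.

1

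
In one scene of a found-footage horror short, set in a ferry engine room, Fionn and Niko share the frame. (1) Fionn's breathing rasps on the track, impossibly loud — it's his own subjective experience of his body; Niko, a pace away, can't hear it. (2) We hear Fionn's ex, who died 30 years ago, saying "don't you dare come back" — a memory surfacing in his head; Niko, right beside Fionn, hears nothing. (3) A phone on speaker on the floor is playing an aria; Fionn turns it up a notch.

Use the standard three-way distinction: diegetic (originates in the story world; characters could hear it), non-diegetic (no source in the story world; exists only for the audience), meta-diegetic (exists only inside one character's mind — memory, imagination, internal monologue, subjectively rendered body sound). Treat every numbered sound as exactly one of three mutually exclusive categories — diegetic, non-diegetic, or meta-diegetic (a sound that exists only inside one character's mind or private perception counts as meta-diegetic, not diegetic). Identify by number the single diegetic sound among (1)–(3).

3

(1) it's Fionn's internal bodily sensation rendered as sound; only Fionn 'hears' it → meta-diegetic.
Sound (2): it's Fionn's recollection rendered as sound; the other character can't hear it, so meta-diegetic.
(3) a phone on speaker is a physical source in the scene and Fionn reacts to it → diegetic.
Only (3) is diegetic.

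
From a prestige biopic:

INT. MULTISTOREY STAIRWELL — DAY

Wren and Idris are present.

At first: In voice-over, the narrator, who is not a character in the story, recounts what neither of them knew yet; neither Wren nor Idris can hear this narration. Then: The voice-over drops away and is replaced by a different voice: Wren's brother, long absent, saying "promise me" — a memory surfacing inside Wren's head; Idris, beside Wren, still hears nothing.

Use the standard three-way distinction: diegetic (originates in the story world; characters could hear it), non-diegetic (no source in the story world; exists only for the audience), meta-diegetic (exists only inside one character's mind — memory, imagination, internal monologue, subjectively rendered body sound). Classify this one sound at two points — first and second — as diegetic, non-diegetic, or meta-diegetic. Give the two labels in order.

non-diegetic, meta-diegetic

First: the external narrator addresses only the audience — outside the story world → non-diegetic.
Second: the replacement voice is a memory inside Wren's mind specifically → meta-diegetic.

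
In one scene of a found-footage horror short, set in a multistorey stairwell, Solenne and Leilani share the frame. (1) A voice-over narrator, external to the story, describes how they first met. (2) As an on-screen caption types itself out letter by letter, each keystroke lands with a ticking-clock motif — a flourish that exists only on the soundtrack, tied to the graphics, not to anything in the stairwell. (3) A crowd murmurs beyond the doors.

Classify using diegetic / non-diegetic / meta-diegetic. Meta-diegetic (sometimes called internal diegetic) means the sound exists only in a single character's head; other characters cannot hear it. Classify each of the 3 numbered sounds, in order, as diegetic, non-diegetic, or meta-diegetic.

non-diegetic, non-diegetic, diegetic

(1) the narrator exists outside the story world, addressing only the audience → non-diegetic.
Sound (2): the caption isn't part of the story world, so neither is the sound tied to it, so non-diegetic.
(3) is diegetic: ambient/room sound belonging to the story's physical space.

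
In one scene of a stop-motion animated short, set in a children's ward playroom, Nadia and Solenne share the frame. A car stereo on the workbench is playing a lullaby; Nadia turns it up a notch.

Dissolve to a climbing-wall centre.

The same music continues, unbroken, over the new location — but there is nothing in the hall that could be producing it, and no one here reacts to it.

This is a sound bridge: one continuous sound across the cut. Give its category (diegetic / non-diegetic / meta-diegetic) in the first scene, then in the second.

diegetic, non-diegetic

Scene one: a car stereo is an on-screen source and Nadia reacts to it → diegetic.
Scene two: there is no source in the hall and no one hears it — it's now underscore → non-diegetic.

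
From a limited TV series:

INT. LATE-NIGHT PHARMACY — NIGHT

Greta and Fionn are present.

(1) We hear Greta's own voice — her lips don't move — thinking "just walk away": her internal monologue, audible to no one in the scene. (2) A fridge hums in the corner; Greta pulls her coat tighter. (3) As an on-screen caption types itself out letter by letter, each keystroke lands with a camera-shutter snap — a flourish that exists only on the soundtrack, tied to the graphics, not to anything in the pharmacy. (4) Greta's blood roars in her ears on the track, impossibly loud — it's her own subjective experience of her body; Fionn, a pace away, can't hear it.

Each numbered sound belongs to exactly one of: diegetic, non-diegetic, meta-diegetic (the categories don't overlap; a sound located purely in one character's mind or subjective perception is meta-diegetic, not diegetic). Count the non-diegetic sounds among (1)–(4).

1

(1) is meta-diegetic: Greta's thought-voice: a private mental sound no other character can hear.
(2) ambient/room sound belonging to the story's physical space → diegetic.
(3) the caption isn't part of the story world, so neither is the sound tied to it → non-diegetic.
Sound (4): a subjective body sound — Greta's private perception, inaudible to Fionn, so meta-diegetic.
Non-diegetic: (3) — that's 1.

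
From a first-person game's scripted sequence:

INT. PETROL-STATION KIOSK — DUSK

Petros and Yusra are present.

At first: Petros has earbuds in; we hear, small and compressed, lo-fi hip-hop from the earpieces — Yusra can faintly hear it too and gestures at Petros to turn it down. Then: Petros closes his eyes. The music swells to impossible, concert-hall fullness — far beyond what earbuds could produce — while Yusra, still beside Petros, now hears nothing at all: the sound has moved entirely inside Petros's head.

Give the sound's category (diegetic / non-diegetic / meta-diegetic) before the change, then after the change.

diegetic, meta-diegetic

Before the change: the earbuds are a physical source both characters can hear → diegetic.
After the change: the music now exists only as Petros's subjective experience; Yusra can no longer hear it → meta-diegetic.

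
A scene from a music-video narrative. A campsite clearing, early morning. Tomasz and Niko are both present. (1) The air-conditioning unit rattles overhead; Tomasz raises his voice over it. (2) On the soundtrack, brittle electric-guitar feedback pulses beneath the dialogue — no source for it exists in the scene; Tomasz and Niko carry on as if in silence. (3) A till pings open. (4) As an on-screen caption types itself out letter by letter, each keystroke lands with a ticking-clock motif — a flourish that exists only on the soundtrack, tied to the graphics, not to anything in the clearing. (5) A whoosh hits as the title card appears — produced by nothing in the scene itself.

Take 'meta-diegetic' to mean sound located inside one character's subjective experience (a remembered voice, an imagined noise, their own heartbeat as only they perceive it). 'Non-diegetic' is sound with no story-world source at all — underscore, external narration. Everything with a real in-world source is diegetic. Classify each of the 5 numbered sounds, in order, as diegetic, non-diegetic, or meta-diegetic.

Sound (1): it's the actual ambient sound of the location, so diegetic.
(2) score with no on-screen or off-screen source; it exists for the audience alone → non-diegetic.
Sound (3): an in-world source (a till); characters could hear it, so diegetic.
Sound (4): it accompanies on-screen graphics, not anything inside the story world, so non-diegetic.
(5) an editorial stinger — it belongs to the cut, not the story world → non-diegetic.

diegetic, non-diegetic, diegetic, non-diegetic, non-diegetic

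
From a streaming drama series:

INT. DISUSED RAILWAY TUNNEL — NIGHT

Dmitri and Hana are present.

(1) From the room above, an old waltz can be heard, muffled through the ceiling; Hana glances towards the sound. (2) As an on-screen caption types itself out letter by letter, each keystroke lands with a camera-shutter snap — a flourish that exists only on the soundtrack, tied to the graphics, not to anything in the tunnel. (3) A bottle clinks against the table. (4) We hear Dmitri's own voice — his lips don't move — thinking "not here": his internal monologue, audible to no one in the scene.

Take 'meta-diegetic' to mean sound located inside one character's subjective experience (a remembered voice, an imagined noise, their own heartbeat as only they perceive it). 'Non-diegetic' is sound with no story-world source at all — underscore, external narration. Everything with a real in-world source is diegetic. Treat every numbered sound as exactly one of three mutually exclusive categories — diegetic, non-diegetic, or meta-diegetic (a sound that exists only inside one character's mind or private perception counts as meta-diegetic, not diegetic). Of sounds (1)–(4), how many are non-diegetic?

1

(1) off-screen diegetic: the source is out of frame but still in the story's space → diegetic.
(2) the caption isn't part of the story world, so neither is the sound tied to it → non-diegetic.
(3) is diegetic: the sound comes from a bottle physically present in the location.
Sound (4): internal monologue — inside Dmitri's mind, not spoken into the scene, so meta-diegetic.
Non-diegetic: (2) — that's 1.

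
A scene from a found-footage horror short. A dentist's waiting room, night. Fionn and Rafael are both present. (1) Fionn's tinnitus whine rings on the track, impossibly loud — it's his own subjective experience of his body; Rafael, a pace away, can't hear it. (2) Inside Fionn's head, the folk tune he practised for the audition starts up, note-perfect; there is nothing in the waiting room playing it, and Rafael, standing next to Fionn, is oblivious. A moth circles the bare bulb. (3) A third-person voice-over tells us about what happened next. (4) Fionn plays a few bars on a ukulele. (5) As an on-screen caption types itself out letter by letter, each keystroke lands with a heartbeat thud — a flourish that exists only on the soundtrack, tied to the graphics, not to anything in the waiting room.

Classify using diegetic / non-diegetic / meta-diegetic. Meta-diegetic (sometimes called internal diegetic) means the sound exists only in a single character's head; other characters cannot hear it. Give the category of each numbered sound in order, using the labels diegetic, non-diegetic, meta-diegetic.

meta-diegetic, meta-diegetic, non-diegetic, diegetic, non-diegetic

(1) it's Fionn's internal bodily sensation rendered as sound; only Fionn 'hears' it → meta-diegetic.
Sound (2): remembered music, private to Fionn — Rafael is oblivious because it isn't in the room, so meta-diegetic.
Sound (3): external voice-over — not a character, not heard by anyone in the scene, so non-diegetic.
(4) is diegetic: a character is playing a ukulele on screen.
(5) sound married to a title/caption — outside the diegesis by definition → non-diegetic.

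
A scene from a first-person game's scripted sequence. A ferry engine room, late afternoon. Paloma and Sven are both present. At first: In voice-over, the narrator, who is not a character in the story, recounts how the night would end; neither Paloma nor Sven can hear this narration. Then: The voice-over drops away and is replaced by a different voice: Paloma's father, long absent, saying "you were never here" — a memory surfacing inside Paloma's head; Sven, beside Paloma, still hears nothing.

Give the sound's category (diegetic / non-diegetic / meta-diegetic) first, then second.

First: the external narrator addresses only the audience — outside the story world → non-diegetic.
Second: the replacement voice is a memory inside Paloma's mind specifically → meta-diegetic.

non-diegetic, meta-diegetic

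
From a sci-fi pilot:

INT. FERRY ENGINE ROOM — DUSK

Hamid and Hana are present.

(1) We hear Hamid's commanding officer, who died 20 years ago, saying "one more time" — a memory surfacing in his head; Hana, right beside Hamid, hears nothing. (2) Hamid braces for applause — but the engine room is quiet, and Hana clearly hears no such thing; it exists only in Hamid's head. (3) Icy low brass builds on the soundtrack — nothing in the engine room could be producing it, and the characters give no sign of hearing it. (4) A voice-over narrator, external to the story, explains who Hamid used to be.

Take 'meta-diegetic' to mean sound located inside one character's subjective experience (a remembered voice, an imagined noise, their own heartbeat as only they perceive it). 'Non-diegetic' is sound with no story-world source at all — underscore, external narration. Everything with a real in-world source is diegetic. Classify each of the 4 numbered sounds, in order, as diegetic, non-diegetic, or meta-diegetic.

meta-diegetic, meta-diegetic, non-diegetic, non-diegetic

(1) is meta-diegetic: it's Hamid's recollection rendered as sound; the other character can't hear it.
Sound (2): the sound is imagined by Hamid; nothing in the story world is producing it and Hana can't hear it, so meta-diegetic.
(3) score with no on-screen or off-screen source; it exists for the audience alone → non-diegetic.
Sound (4): the narrator exists outside the story world, addressing only the audience, so non-diegetic.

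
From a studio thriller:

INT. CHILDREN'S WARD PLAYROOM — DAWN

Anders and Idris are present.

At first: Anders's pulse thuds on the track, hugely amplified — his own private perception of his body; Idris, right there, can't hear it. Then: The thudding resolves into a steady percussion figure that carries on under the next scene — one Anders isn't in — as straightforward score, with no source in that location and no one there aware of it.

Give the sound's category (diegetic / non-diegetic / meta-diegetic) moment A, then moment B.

Moment A: it's Anders's subjective body sound, inaudible to Idris → meta-diegetic.
Moment B: detached from Anders and playing as sourceless score over a scene he isn't in — for the audience only → non-diegetic.

meta-diegetic, non-diegetic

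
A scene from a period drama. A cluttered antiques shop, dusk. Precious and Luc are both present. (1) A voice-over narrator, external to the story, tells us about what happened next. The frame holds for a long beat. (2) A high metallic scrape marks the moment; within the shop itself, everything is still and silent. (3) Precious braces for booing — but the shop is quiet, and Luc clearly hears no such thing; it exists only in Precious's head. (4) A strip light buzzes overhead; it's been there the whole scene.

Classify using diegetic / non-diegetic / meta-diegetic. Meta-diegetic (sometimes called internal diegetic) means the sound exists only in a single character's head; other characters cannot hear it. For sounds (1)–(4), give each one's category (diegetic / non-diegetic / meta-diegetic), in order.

non-diegetic, non-diegetic, meta-diegetic, diegetic

Sound (1): the narrator exists outside the story world, addressing only the audience, so non-diegetic.
(2) is non-diegetic: an editorial stinger — it belongs to the cut, not the story world.
Sound (3): the sound is imagined by Precious; nothing in the story world is producing it and Luc can't hear it, so meta-diegetic.
(4) ambient/room sound belonging to the story's physical space → diegetic.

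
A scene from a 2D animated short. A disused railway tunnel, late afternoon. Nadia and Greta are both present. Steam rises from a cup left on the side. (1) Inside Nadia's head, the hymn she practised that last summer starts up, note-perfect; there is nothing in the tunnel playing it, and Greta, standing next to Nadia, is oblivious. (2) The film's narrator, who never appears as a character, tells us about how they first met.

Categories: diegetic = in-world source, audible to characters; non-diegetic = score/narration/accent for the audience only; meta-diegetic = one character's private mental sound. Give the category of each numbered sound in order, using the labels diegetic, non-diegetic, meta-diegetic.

(1) it lives in Nadia's subjectivity, not in the tunnel → meta-diegetic.
(2) is non-diegetic: the narrator exists outside the story world, addressing only the audience.

meta-diegetic, non-diegetic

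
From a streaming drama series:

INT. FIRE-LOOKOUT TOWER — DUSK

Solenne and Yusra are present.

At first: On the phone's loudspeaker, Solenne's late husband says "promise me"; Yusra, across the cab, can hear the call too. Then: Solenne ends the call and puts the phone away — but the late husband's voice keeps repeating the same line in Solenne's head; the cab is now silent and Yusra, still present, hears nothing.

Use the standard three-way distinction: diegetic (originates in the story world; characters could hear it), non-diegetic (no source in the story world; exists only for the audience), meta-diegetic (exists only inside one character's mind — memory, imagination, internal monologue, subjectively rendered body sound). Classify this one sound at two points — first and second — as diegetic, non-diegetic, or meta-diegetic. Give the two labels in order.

First: the loudspeaker is an in-world source; both Solenne and Yusra hear the call → diegetic.
Second: with the phone off, the voice continues only as Solenne's private mental replay — Yusra can't hear it → meta-diegetic.

diegetic, meta-diegetic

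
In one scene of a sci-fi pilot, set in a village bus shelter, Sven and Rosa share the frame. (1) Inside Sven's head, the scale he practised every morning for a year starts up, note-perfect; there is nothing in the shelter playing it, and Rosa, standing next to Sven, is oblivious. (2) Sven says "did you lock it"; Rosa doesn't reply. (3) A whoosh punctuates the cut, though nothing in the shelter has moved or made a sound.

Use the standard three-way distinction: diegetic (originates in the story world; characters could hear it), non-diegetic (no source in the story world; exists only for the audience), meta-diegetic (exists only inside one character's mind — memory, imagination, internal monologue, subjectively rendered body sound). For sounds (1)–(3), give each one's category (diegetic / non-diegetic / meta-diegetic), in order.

(1) is meta-diegetic: it lives in Sven's subjectivity, not in the shelter.
(2) on-screen dialogue — Sven speaks and Rosa is there to hear → diegetic.
(3) is non-diegetic: an editorial stinger — it belongs to the cut, not the story world.

meta-diegetic, diegetic, non-diegetic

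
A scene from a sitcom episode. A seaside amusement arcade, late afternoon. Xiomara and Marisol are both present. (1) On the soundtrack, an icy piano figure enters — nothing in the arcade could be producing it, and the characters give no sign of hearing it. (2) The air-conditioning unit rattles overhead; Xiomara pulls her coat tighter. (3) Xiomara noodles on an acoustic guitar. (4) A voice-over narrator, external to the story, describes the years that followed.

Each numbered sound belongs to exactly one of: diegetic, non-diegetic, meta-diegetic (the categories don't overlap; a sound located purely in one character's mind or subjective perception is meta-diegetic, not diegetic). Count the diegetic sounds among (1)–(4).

2

(1) is non-diegetic: nothing in the arcade produces it and the characters don't hear it — pure soundtrack.
(2) the air-conditioning unit is part of the location's real environment → diegetic.
(3) is diegetic: the instrument and the performer are both in the scene.
(4) external voice-over — not a character, not heard by anyone in the scene → non-diegetic.
Diegetic: (2), (3) — that's 2.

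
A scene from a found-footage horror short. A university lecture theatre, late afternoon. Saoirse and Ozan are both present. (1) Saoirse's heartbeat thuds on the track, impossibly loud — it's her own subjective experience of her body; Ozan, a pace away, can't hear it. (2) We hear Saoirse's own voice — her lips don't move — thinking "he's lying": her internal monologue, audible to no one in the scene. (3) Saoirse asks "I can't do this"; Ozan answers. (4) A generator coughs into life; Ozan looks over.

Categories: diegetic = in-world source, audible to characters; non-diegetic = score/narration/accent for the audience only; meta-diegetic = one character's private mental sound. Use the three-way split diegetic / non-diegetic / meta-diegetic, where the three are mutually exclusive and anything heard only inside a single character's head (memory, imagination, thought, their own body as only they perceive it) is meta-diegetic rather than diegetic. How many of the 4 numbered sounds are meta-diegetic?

2

(1) is meta-diegetic: a subjective body sound — Saoirse's private perception, inaudible to Ozan.
(2) is meta-diegetic: Saoirse's thought-voice: a private mental sound no other character can hear.
(3) is diegetic: spoken by a character present in the story world.
Sound (4): a generator is a real object/event in the scene's world, so diegetic.
Meta-diegetic: (1), (2) — that's 2.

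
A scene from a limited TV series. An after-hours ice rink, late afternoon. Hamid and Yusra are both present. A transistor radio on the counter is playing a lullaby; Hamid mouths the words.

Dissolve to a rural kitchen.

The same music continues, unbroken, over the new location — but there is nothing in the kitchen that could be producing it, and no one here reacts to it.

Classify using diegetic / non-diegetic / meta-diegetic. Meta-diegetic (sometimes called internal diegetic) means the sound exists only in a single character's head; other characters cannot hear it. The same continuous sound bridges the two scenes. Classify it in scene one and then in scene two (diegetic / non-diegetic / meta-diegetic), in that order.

Scene one: a transistor radio is an on-screen source and Hamid reacts to it → diegetic.
Scene two: there is no source in the kitchen and no one hears it — it's now underscore → non-diegetic.

diegetic, non-diegetic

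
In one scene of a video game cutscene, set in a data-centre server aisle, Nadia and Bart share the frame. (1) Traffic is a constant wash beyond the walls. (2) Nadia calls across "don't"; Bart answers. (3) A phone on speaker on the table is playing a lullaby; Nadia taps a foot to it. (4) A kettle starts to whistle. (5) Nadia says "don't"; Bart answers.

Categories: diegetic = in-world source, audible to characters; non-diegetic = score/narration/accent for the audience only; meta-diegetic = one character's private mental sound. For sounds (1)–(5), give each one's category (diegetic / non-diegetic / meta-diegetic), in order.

(1) is diegetic: traffic is part of the location's real environment.
(2) is diegetic: on-screen dialogue — Nadia speaks and Bart is there to hear.
(3) is diegetic: the music comes from an on-screen device that Nadia responds to.
(4) is diegetic: an in-world source (a kettle); characters could hear it.
(5) is diegetic: Nadia is a character speaking aloud in the scene.

diegetic, diegetic, diegetic, diegetic, diegetic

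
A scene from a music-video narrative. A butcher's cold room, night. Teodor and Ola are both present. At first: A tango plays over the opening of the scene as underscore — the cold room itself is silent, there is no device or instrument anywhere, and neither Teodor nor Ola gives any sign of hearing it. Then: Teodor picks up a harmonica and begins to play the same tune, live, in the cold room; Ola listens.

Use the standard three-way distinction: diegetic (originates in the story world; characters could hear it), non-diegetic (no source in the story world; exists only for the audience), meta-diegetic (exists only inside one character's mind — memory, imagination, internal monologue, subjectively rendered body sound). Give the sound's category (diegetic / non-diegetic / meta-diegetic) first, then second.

non-diegetic, diegetic

First: no in-world source exists and no character can hear it — underscore → non-diegetic.
Second: a harmonica is now a real source in the story world and the characters hear it → diegetic.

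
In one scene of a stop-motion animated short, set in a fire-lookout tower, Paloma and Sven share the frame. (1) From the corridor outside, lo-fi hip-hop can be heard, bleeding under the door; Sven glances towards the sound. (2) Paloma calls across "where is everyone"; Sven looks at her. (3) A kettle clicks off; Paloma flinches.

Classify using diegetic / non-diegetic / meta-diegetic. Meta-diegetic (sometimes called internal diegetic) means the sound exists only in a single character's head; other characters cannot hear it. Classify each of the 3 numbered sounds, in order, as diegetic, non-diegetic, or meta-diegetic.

diegetic, diegetic, diegetic

Sound (1): the music has an off-screen but real-world source and a character hears it, so diegetic.
Sound (2): on-screen dialogue — Paloma speaks and Sven is there to hear, so diegetic.
(3) the sound comes from a kettle physically present in the location → diegetic.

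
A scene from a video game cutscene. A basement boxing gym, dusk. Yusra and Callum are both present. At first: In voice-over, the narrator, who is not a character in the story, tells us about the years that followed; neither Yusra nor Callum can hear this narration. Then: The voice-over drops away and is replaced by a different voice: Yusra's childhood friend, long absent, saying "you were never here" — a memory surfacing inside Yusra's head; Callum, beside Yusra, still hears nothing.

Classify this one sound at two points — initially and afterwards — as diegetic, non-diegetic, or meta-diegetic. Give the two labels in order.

Initially: the external narrator addresses only the audience — outside the story world → non-diegetic.
Afterwards: the replacement voice is a memory inside Yusra's mind specifically → meta-diegetic.

non-diegetic, meta-diegetic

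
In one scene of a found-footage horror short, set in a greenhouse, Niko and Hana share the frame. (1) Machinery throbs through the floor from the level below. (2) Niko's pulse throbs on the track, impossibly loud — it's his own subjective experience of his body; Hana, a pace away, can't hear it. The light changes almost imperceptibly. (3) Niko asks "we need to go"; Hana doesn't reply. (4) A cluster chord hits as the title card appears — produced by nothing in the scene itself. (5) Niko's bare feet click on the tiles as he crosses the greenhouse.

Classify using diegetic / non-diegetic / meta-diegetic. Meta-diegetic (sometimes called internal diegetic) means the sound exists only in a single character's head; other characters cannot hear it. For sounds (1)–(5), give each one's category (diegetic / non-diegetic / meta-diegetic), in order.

(1) is diegetic: machinery is part of the location's real environment.
(2) is meta-diegetic: a subjective body sound — Niko's private perception, inaudible to Hana.
(3) on-screen dialogue — Niko speaks and Hana is there to hear → diegetic.
(4) is non-diegetic: an editorial stinger — it belongs to the cut, not the story world.
(5) a character's body making contact with the set — an in-world sound → diegetic.

diegetic, meta-diegetic, diegetic, non-diegetic, diegetic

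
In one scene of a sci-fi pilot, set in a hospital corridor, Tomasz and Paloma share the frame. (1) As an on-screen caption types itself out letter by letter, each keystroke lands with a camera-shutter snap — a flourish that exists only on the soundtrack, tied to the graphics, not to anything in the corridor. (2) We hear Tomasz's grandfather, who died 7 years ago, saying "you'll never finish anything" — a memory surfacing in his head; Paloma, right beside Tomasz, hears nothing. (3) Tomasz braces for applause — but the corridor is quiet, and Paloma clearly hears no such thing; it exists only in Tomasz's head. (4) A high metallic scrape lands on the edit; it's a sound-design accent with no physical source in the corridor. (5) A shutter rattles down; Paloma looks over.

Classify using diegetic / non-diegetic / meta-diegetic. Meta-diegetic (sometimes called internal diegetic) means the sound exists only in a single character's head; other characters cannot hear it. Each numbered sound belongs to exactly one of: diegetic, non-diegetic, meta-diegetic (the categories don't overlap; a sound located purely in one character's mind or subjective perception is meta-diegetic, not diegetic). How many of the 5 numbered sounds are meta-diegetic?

(1) sound married to a title/caption — outside the diegesis by definition → non-diegetic.
Sound (2): the voice is a memory playing only inside Tomasz's mind; Paloma can't hear it, so meta-diegetic.
Sound (3): the sound is imagined by Tomasz; nothing in the story world is producing it and Paloma can't hear it, so meta-diegetic.
Sound (4): it's a sound-design accent with no in-world source; no one in the scene can hear it, so non-diegetic.
(5) is diegetic: an in-world source (a shutter); characters could hear it.
Meta-diegetic: (2), (3) — that's 2.

2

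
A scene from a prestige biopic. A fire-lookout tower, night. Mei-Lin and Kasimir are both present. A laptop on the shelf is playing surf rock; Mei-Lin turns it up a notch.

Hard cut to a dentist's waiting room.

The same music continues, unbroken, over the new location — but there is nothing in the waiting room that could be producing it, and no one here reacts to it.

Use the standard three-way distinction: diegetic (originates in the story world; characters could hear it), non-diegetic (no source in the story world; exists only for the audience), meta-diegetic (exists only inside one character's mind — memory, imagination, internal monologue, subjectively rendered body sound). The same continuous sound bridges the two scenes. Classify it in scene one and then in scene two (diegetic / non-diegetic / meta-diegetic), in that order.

diegetic, non-diegetic

Scene one: a laptop is an on-screen source and Mei-Lin reacts to it → diegetic.
Scene two: there is no source in the waiting room and no one hears it — it's now underscore → non-diegetic.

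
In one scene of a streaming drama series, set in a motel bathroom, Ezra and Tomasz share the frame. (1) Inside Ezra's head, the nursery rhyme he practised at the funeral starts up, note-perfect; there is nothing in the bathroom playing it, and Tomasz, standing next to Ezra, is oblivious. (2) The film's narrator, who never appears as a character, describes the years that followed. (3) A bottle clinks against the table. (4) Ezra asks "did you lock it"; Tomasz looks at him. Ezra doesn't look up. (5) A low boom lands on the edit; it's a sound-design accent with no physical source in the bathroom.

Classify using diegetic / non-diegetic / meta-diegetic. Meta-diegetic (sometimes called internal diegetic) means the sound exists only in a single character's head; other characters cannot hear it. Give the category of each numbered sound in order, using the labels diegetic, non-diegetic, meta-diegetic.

meta-diegetic, non-diegetic, diegetic, diegetic, non-diegetic

(1) remembered music, private to Ezra — Tomasz is oblivious because it isn't in the room → meta-diegetic.
(2) the narrator exists outside the story world, addressing only the audience → non-diegetic.
(3) an in-world source (a bottle); characters could hear it → diegetic.
(4) Ezra is a character speaking aloud in the scene → diegetic.
(5) it's a sound-design accent with no in-world source; no one in the scene can hear it → non-diegetic.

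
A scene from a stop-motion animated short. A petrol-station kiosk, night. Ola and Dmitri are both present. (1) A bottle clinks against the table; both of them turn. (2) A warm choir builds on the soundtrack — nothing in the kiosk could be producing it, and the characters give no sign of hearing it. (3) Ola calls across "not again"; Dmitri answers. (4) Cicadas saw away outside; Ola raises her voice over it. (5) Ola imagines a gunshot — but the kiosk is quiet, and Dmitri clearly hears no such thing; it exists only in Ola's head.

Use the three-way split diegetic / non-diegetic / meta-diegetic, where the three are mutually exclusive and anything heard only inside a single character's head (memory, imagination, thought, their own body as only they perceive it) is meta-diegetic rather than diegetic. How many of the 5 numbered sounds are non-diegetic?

1

(1) the sound comes from a bottle physically present in the location → diegetic.
(2) it has no source in the story world and no character can hear it — it's underscore → non-diegetic.
(3) is diegetic: on-screen dialogue — Ola speaks and Dmitri is there to hear.
(4) is diegetic: cicadas is part of the location's real environment.
(5) is meta-diegetic: the sound is imagined by Ola; nothing in the story world is producing it and Dmitri can't hear it.
Non-diegetic: (2) — that's 1.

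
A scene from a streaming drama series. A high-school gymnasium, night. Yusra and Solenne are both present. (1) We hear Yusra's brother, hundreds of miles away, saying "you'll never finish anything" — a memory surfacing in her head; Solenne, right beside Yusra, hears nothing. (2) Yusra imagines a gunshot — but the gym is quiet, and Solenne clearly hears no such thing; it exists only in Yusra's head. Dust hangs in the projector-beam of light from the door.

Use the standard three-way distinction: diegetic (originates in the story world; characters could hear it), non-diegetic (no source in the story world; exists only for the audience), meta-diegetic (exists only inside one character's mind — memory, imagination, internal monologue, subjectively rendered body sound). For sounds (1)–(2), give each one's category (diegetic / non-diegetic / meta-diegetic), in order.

meta-diegetic, meta-diegetic

(1) is meta-diegetic: it's Yusra's recollection rendered as sound; the other character can't hear it.
Sound (2): the sound is imagined by Yusra; nothing in the story world is producing it and Solenne can't hear it, so meta-diegetic.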